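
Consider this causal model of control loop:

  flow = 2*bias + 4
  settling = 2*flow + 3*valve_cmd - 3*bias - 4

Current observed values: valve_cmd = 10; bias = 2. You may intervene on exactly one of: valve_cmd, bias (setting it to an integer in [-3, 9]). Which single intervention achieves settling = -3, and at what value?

set valve_cmd = -3

Intervening on valve_cmd: with other inputs at their observed values, settling = 3*valve_cmd + 6. Solving for -3 gives valve_cmd = -3, within [-3, 9].
Intervening on bias: settling = bias + 34. Reaching -3 requires bias = -37, outside [-3, 9].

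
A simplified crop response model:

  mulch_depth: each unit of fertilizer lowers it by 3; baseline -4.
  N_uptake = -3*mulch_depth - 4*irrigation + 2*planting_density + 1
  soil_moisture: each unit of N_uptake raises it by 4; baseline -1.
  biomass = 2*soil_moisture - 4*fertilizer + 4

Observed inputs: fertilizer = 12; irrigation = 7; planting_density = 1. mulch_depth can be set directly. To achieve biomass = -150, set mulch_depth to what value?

Intervening on mulch_depth fixes its value directly, overriding its dependence on fertilizer.
Substituting into the N_uptake equation gives N_uptake = -3*mulch_depth - 25.
This gives soil_moisture = -12*mulch_depth - 101.
This gives biomass = -24*mulch_depth - 246.
Solve -24*mulch_depth - 246 = -150: mulch_depth = (-150 + 246) / -24 = -4.

mulch_depth = -4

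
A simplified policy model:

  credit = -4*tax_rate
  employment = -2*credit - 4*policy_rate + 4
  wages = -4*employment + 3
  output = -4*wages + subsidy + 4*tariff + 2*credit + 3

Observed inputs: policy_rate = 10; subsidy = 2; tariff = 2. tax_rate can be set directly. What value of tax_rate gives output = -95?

tax_rate = 4

Substituting into the employment equation gives employment = 8*tax_rate - 36.
Substituting into the wages equation gives wages = -32*tax_rate + 147.
So output = 120*tax_rate - 575.
Solve 120*tax_rate - 575 = -95: tax_rate = (-95 + 575) / 120 = 4.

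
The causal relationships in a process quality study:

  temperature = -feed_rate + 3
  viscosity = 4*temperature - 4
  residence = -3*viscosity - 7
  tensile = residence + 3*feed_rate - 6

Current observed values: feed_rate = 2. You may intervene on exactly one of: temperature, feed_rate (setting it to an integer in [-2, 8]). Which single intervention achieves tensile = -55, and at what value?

Intervening on temperature: with other inputs at their observed values, tensile = -12*temperature + 5. Solving for -55 gives temperature = 5, within [-2, 8].
Intervening on feed_rate: tensile = 15*feed_rate - 37. Reaching -55 requires feed_rate = -6/5, not an integer.

set temperature = 5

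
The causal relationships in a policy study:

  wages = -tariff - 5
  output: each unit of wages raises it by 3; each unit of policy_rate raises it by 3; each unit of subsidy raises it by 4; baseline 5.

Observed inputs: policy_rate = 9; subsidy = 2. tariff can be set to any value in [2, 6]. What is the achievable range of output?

Substituting into the output equation gives output = -3*tariff + 25.
Linear in tariff, so extremes are at the endpoints: tariff = 2 gives output = 19; tariff = 6 gives output = 7.

7 to 19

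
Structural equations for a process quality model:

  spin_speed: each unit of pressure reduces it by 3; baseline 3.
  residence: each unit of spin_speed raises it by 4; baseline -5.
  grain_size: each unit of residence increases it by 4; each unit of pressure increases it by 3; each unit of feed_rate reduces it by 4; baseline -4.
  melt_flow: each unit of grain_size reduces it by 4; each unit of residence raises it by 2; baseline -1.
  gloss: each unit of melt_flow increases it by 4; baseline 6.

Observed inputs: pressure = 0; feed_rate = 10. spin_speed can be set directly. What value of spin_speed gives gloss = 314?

spin_speed = 3

Intervening on spin_speed fixes its value directly, overriding its dependence on pressure.
Substituting into the grain_size equation gives grain_size = 16*spin_speed - 64.
So melt_flow = -56*spin_speed + 245.
This gives gloss = -224*spin_speed + 986.
Solve -224*spin_speed + 986 = 314: spin_speed = (314 - 986) / -224 = 3.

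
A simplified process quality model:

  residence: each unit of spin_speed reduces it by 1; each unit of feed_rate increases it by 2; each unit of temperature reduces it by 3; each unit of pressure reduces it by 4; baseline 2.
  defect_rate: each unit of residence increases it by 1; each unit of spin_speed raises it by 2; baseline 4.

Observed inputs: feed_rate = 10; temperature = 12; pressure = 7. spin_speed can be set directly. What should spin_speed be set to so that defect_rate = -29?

spin_speed = 9

Substituting into the residence equation gives residence = -spin_speed - 42.
defect_rate becomes spin_speed - 38.
Solve spin_speed - 38 = -29: spin_speed = (-29 + 38) / 1 = 9.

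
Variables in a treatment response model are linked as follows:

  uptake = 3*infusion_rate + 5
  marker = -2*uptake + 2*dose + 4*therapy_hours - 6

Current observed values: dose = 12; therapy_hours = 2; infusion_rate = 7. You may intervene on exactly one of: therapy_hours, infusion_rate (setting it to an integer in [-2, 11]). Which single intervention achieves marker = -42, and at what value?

Intervening on therapy_hours: with other inputs at their observed values, marker = 4*therapy_hours - 34. Solving for -42 gives therapy_hours = -2, within [-2, 11].
Intervening on infusion_rate: marker = -6*infusion_rate + 16. Reaching -42 requires infusion_rate = 29/3, not an integer.

set therapy_hours = -2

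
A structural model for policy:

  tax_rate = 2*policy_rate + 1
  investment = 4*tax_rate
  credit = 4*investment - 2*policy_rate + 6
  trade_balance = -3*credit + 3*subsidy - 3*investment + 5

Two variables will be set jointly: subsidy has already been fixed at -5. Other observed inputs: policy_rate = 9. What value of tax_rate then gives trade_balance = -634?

tax_rate = 11

With subsidy held at -5:
Intervening on tax_rate fixes its value directly, overriding its dependence on policy_rate.
Substituting into the credit equation gives credit = 16*tax_rate - 12.
Substituting into the trade_balance equation gives trade_balance = -60*tax_rate + 26.
Solve -60*tax_rate + 26 = -634: tax_rate = (-634 - 26) / -60 = 11.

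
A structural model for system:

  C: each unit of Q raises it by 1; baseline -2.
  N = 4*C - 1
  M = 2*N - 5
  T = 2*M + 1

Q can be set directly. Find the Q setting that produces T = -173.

Substituting into the N equation gives N = 4*Q - 9.
M becomes 8*Q - 23.
T becomes 16*Q - 45.
Solve 16*Q - 45 = -173: Q = (-173 + 45) / 16 = -8.

Q = -8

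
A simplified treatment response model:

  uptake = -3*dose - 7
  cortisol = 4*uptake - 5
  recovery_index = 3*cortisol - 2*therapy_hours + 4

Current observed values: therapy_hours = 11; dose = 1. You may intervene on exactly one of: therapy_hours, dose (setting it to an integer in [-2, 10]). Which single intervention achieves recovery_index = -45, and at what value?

set dose = -2

Intervening on therapy_hours: recovery_index = -2*therapy_hours - 131. Reaching -45 requires therapy_hours = -43, outside [-2, 10].
Intervening on dose: with other inputs at their observed values, recovery_index = -36*dose - 117. Solving for -45 gives dose = -2, within [-2, 10].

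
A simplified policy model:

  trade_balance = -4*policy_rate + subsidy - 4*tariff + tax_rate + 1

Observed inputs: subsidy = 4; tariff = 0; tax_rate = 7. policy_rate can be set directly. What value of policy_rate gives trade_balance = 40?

Substituting into the trade_balance equation gives trade_balance = -4*policy_rate + 12.
Solve -4*policy_rate + 12 = 40: policy_rate = (40 - 12) / -4 = -7.

policy_rate = -7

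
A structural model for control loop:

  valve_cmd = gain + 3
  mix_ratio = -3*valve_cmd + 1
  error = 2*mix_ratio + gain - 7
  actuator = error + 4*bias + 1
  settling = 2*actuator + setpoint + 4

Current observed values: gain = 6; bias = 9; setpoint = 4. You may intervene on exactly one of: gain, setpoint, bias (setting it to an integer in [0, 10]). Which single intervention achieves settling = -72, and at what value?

Intervening on gain: settling = -10*gain + 36. Reaching -72 requires gain = 54/5, not an integer.
Intervening on setpoint: settling = setpoint - 28. Reaching -72 requires setpoint = -44, outside [0, 10].
Intervening on bias: with other inputs at their observed values, settling = 8*bias - 96. Solving for -72 gives bias = 3, within [0, 10].

set bias = 3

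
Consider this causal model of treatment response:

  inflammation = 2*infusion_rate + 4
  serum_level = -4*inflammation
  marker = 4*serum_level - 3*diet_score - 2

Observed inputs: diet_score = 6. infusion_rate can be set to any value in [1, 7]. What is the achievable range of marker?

-308 to -116

Substituting into the serum_level equation gives serum_level = -8*infusion_rate - 16.
Substituting into the marker equation gives marker = -32*infusion_rate - 84.
Linear in infusion_rate, so extremes are at the endpoints: infusion_rate = 1 gives marker = -116; infusion_rate = 7 gives marker = -308.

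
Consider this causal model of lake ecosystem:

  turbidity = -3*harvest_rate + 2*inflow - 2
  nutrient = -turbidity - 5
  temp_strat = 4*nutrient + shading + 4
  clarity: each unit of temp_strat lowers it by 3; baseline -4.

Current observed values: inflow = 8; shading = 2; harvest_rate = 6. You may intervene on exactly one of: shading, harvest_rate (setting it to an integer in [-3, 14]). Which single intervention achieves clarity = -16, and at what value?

set shading = 4

Intervening on shading: with other inputs at their observed values, clarity = -3*shading - 4. Solving for -16 gives shading = 4, within [-3, 14].
Intervening on harvest_rate: clarity = -36*harvest_rate + 206. Reaching -16 requires harvest_rate = 37/6, not an integer.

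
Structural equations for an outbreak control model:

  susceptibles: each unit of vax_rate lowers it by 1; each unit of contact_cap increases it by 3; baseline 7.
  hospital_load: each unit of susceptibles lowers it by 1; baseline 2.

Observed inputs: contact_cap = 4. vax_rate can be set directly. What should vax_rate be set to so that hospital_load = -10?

Substituting into the susceptibles equation gives susceptibles = -vax_rate + 19.
Substituting into the hospital_load equation gives hospital_load = vax_rate - 17.
Solve vax_rate - 17 = -10: vax_rate = (-10 + 17) / 1 = 7.

vax_rate = 7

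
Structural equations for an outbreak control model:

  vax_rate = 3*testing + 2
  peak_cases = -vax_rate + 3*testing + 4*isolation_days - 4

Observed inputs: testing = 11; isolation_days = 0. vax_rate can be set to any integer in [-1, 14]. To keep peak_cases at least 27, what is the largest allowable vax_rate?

vax_rate = 2

Intervening on vax_rate fixes its value directly, overriding its dependence on testing.
Substituting into the peak_cases equation gives peak_cases = -vax_rate + 29.
Require -vax_rate + 29 ≥ 27, so vax_rate ≤ 2.
The largest integer in [-1, 14] satisfying this is 2.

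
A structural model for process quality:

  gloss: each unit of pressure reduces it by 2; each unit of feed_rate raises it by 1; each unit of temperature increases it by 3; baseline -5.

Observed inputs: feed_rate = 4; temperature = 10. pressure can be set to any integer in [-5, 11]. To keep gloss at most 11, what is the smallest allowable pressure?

Substituting into the gloss equation gives gloss = -2*pressure + 29.
Require -2*pressure + 29 ≤ 11, so pressure ≥ 9.
The smallest integer in [-5, 11] satisfying this is 9.

pressure = 9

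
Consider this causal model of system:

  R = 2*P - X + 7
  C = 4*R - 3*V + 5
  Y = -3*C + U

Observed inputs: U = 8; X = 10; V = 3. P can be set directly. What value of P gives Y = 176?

Substituting into the R equation gives R = 2*P - 3.
Substituting into the C equation gives C = 8*P - 16.
Substituting into the Y equation gives Y = -24*P + 56.
Solve -24*P + 56 = 176: P = (176 - 56) / -24 = -5.

P = -5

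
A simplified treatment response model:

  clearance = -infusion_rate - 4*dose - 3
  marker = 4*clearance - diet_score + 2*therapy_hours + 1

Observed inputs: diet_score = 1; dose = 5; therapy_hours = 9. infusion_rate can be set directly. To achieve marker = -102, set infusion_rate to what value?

infusion_rate = 7

Substituting into the clearance equation gives clearance = -infusion_rate - 23.
marker becomes -4*infusion_rate - 74.
Solve -4*infusion_rate - 74 = -102: infusion_rate = (-102 + 74) / -4 = 7.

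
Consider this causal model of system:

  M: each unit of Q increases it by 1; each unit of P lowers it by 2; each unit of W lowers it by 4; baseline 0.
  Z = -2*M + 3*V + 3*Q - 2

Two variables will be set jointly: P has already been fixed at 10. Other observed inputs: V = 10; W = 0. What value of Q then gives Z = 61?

With P held at 10:
Substituting into the M equation gives M = Q - 20.
Substituting into the Z equation gives Z = Q + 68.
Solve Q + 68 = 61: Q = (61 - 68) / 1 = -7.

Q = -7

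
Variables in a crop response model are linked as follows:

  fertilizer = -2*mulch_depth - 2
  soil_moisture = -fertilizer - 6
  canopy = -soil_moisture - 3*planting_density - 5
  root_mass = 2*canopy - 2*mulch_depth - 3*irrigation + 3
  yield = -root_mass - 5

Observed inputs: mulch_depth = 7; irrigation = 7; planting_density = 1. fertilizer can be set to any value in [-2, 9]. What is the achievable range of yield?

13 to 35

Intervening on fertilizer fixes its value directly, overriding its dependence on mulch_depth.
Substituting into the canopy equation gives canopy = fertilizer - 2.
root_mass becomes 2*fertilizer - 36.
Substituting into the yield equation gives yield = -2*fertilizer + 31.
Linear in fertilizer, so extremes are at the endpoints: fertilizer = -2 gives yield = 35; fertilizer = 9 gives yield = 13.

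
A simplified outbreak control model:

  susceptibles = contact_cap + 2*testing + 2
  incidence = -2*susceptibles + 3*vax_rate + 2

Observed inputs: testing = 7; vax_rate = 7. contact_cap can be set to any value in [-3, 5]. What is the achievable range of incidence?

-19 to -3

Substituting into the susceptibles equation gives susceptibles = contact_cap + 16.
This gives incidence = -2*contact_cap - 9.
Linear in contact_cap, so extremes are at the endpoints: contact_cap = -3 gives incidence = -3; contact_cap = 5 gives incidence = -19.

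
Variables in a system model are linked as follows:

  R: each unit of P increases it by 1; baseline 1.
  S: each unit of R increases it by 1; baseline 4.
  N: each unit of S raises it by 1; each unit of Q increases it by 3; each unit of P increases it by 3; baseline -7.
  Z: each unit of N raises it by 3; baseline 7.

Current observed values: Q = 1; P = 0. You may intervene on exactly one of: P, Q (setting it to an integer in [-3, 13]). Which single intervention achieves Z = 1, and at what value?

Intervening on P: Z = 12*P + 10. Reaching 1 requires P = -3/4, not an integer.
Intervening on Q: with other inputs at their observed values, Z = 9*Q + 1. Solving for 1 gives Q = 0, within [-3, 13].

set Q = 0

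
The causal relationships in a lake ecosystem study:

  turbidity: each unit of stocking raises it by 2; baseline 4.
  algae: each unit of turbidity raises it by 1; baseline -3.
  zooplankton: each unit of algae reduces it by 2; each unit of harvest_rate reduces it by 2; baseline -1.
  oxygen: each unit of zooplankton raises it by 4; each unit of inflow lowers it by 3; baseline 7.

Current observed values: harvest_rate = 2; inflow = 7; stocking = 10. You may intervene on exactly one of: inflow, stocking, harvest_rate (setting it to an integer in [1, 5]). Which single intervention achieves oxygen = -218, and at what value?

Intervening on inflow: oxygen = -3*inflow - 181. Reaching -218 requires inflow = 37/3, not an integer.
Intervening on stocking: oxygen = -16*stocking - 42. Reaching -218 requires stocking = 11, outside [1, 5].
Intervening on harvest_rate: with other inputs at their observed values, oxygen = -8*harvest_rate - 186. Solving for -218 gives harvest_rate = 4, within [1, 5].

set harvest_rate = 4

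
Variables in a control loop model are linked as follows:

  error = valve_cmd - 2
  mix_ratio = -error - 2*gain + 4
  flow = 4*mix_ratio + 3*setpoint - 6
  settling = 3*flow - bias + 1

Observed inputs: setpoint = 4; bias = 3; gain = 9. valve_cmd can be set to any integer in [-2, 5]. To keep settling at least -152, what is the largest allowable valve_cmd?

Substituting into the mix_ratio equation gives mix_ratio = -valve_cmd - 12.
Substituting into the flow equation gives flow = -4*valve_cmd - 42.
settling becomes -12*valve_cmd - 128.
Require -12*valve_cmd - 128 ≥ -152, so valve_cmd ≤ 2.
The largest integer in [-2, 5] satisfying this is 2.

valve_cmd = 2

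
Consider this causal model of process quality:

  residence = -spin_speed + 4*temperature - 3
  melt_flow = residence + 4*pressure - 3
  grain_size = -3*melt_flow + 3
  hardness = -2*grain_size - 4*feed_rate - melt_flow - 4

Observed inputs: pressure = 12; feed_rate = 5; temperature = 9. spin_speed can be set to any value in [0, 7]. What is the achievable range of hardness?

325 to 360

Substituting into the residence equation gives residence = -spin_speed + 33.
Substituting into the melt_flow equation gives melt_flow = -spin_speed + 78.
Substituting into the grain_size equation gives grain_size = 3*spin_speed - 231.
Substituting into the hardness equation gives hardness = -5*spin_speed + 360.
Linear in spin_speed, so extremes are at the endpoints: spin_speed = 0 gives hardness = 360; spin_speed = 7 gives hardness = 325.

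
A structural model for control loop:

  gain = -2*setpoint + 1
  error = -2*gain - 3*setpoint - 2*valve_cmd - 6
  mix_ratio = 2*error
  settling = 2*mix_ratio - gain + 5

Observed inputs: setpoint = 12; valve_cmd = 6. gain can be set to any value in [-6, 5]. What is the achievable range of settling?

-256 to -157

Intervening on gain fixes its value directly, overriding its dependence on setpoint.
Substituting into the error equation gives error = -2*gain - 54.
This gives mix_ratio = -4*gain - 108.
settling becomes -9*gain - 211.
Linear in gain, so extremes are at the endpoints: gain = -6 gives settling = -157; gain = 5 gives settling = -256.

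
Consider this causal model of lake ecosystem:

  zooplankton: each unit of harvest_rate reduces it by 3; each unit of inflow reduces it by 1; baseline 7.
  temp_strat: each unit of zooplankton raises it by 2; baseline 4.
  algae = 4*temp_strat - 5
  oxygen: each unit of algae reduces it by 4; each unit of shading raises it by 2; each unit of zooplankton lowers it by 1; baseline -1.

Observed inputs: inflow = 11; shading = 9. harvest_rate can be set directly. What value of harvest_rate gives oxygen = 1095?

Substituting into the zooplankton equation gives zooplankton = -3*harvest_rate - 4.
So temp_strat = -6*harvest_rate - 4.
Substituting into the algae equation gives algae = -24*harvest_rate - 21.
So oxygen = 99*harvest_rate + 105.
Solve 99*harvest_rate + 105 = 1095: harvest_rate = (1095 - 105) / 99 = 10.

harvest_rate = 10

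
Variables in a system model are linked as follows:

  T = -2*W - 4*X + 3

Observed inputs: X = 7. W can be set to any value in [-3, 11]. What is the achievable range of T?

-47 to -19

Substituting into the T equation gives T = -2*W - 25.
Linear in W, so extremes are at the endpoints: W = -3 gives T = -19; W = 11 gives T = -47.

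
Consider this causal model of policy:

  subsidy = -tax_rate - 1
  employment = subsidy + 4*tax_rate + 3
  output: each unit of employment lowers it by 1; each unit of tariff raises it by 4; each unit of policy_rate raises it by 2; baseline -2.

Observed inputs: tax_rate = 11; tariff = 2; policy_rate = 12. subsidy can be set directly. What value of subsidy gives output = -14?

subsidy = -3

Intervening on subsidy fixes its value directly, overriding its dependence on tax_rate.
Substituting into the employment equation gives employment = subsidy + 47.
Substituting into the output equation gives output = -subsidy - 17.
Solve -subsidy - 17 = -14: subsidy = (-14 + 17) / -1 = -3.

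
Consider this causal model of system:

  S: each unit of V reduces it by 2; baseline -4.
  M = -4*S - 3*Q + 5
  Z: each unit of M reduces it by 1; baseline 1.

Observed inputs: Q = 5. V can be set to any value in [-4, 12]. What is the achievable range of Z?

Substituting into the M equation gives M = 8*V + 6.
So Z = -8*V - 5.
Linear in V, so extremes are at the endpoints: V = -4 gives Z = 27; V = 12 gives Z = -101.

-101 to 27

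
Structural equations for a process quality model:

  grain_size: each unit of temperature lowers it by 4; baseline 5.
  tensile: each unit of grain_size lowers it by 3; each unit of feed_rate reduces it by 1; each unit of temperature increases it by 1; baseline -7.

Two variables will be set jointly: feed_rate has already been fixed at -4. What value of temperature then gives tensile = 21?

With feed_rate held at -4:
Substituting into the tensile equation gives tensile = 13*temperature - 18.
Solve 13*temperature - 18 = 21: temperature = (21 + 18) / 13 = 3.

temperature = 3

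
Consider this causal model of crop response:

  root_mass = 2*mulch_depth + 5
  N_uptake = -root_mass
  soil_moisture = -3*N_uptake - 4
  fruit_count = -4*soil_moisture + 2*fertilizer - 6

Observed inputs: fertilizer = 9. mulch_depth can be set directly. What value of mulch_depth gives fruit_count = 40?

mulch_depth = -3

Substituting into the N_uptake equation gives N_uptake = -2*mulch_depth - 5.
Substituting into the soil_moisture equation gives soil_moisture = 6*mulch_depth + 11.
Substituting into the fruit_count equation gives fruit_count = -24*mulch_depth - 32.
Solve -24*mulch_depth - 32 = 40: mulch_depth = (40 + 32) / -24 = -3.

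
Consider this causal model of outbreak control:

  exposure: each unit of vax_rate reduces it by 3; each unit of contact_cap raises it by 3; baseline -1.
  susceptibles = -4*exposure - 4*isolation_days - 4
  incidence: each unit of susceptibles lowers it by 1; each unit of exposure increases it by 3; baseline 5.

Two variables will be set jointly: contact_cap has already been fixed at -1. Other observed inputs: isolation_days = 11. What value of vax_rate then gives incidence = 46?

vax_rate = -1

With contact_cap held at -1:
Substituting into the exposure equation gives exposure = -3*vax_rate - 4.
So susceptibles = 12*vax_rate - 32.
So incidence = -21*vax_rate + 25.
Solve -21*vax_rate + 25 = 46: vax_rate = (46 - 25) / -21 = -1.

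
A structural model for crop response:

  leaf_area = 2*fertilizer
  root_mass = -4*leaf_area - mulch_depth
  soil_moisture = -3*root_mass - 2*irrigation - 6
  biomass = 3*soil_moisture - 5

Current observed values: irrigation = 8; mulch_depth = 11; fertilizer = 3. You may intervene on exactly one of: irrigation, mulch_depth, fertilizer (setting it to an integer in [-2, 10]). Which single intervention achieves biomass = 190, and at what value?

Intervening on irrigation: biomass = -6*irrigation + 292. Reaching 190 requires irrigation = 17, outside [-2, 10].
Intervening on mulch_depth: with other inputs at their observed values, biomass = 9*mulch_depth + 145. Solving for 190 gives mulch_depth = 5, within [-2, 10].
Intervening on fertilizer: biomass = 72*fertilizer + 28. Reaching 190 requires fertilizer = 9/4, not an integer.

set mulch_depth = 5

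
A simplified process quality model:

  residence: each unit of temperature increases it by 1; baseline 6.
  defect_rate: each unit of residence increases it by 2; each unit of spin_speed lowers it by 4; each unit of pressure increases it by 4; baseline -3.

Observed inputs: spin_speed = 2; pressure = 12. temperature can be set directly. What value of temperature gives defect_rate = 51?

temperature = 1

Substituting into the defect_rate equation gives defect_rate = 2*temperature + 49.
Solve 2*temperature + 49 = 51: temperature = (51 - 49) / 2 = 1.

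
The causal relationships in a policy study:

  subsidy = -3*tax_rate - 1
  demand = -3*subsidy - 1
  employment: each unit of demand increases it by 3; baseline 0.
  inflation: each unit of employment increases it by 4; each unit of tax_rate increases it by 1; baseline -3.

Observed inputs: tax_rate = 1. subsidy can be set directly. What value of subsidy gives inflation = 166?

subsidy = -5

Intervening on subsidy fixes its value directly, overriding its dependence on tax_rate.
Substituting into the employment equation gives employment = -9*subsidy - 3.
inflation becomes -36*subsidy - 14.
Solve -36*subsidy - 14 = 166: subsidy = (166 + 14) / -36 = -5.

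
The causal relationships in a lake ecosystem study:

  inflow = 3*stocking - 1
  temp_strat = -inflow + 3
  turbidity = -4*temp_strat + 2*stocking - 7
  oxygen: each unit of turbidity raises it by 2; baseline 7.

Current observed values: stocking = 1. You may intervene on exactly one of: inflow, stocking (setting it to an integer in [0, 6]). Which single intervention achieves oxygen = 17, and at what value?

Intervening on inflow: oxygen = 8*inflow - 27. Reaching 17 requires inflow = 11/2, not an integer.
Intervening on stocking: with other inputs at their observed values, oxygen = 28*stocking - 39. Solving for 17 gives stocking = 2, within [0, 6].

set stocking = 2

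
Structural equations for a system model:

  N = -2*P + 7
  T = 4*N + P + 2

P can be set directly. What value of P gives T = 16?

Substituting into the T equation gives T = -7*P + 30.
Solve -7*P + 30 = 16: P = (16 - 30) / -7 = 2.

P = 2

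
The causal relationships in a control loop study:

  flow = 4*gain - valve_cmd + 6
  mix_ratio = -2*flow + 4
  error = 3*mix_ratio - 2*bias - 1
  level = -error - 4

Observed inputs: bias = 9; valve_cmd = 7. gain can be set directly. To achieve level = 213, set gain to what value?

Substituting into the flow equation gives flow = 4*gain - 1.
This gives mix_ratio = -8*gain + 6.
Substituting into the error equation gives error = -24*gain - 1.
level becomes 24*gain - 3.
Solve 24*gain - 3 = 213: gain = (213 + 3) / 24 = 9.

gain = 9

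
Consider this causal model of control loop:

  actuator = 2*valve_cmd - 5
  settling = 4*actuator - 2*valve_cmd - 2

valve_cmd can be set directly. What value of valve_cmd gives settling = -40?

valve_cmd = -3

Substituting into the settling equation gives settling = 6*valve_cmd - 22.
Solve 6*valve_cmd - 22 = -40: valve_cmd = (-40 + 22) / 6 = -3.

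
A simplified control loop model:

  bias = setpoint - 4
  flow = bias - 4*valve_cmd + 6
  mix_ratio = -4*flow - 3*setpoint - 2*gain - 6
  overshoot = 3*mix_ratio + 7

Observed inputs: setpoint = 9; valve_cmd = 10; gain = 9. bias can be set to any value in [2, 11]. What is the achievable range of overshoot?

130 to 238

Intervening on bias fixes its value directly, overriding its dependence on setpoint.
Substituting into the flow equation gives flow = bias - 34.
Substituting into the mix_ratio equation gives mix_ratio = -4*bias + 85.
Substituting into the overshoot equation gives overshoot = -12*bias + 262.
Linear in bias, so extremes are at the endpoints: bias = 2 gives overshoot = 238; bias = 11 gives overshoot = 130.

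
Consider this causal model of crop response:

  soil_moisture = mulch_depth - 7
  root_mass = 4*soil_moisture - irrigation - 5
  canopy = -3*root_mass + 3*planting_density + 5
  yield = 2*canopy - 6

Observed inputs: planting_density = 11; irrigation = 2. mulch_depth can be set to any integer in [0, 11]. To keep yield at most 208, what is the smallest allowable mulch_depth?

mulch_depth = 3

Substituting into the root_mass equation gives root_mass = 4*mulch_depth - 35.
This gives canopy = -12*mulch_depth + 143.
yield becomes -24*mulch_depth + 280.
Require -24*mulch_depth + 280 ≤ 208, so mulch_depth ≥ 3.
The smallest integer in [0, 11] satisfying this is 3.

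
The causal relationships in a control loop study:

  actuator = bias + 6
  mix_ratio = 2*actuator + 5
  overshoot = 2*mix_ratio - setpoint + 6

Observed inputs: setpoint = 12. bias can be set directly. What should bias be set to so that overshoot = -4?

bias = -8

Substituting into the mix_ratio equation gives mix_ratio = 2*bias + 17.
overshoot becomes 4*bias + 28.
Solve 4*bias + 28 = -4: bias = (-4 - 28) / 4 = -8.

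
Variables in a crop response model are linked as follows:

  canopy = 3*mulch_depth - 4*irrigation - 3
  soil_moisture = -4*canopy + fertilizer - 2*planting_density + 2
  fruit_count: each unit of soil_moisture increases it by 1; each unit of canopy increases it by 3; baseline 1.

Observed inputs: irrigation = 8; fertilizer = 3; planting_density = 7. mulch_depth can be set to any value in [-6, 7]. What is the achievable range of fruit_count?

6 to 45

Substituting into the canopy equation gives canopy = 3*mulch_depth - 35.
This gives soil_moisture = -12*mulch_depth + 131.
Substituting into the fruit_count equation gives fruit_count = -3*mulch_depth + 27.
Linear in mulch_depth, so extremes are at the endpoints: mulch_depth = -6 gives fruit_count = 45; mulch_depth = 7 gives fruit_count = 6.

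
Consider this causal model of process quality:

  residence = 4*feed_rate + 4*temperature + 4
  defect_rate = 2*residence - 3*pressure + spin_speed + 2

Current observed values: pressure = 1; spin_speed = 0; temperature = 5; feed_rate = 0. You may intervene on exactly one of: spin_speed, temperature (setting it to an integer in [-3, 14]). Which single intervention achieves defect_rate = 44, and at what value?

Intervening on spin_speed: with other inputs at their observed values, defect_rate = spin_speed + 47. Solving for 44 gives spin_speed = -3, within [-3, 14].
Intervening on temperature: defect_rate = 8*temperature + 7. Reaching 44 requires temperature = 37/8, not an integer.

set spin_speed = -3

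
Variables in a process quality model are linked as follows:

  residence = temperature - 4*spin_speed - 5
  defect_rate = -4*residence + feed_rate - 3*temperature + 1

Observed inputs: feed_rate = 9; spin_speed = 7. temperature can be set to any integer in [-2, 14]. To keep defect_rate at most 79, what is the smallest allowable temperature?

Substituting into the residence equation gives residence = temperature - 33.
Substituting into the defect_rate equation gives defect_rate = -7*temperature + 142.
Require -7*temperature + 142 ≤ 79, so temperature ≥ 9.
The smallest integer in [-2, 14] satisfying this is 9.

temperature = 9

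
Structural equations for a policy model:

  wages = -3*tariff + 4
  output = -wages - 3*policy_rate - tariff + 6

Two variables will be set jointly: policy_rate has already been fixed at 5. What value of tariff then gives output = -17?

tariff = -2

With policy_rate held at 5:
Substituting into the output equation gives output = 2*tariff - 13.
Solve 2*tariff - 13 = -17: tariff = (-17 + 13) / 2 = -2.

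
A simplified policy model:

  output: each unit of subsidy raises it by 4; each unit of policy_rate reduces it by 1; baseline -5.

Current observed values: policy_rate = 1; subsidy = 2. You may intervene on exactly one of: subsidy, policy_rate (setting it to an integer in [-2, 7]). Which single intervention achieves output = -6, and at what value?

Intervening on subsidy: with other inputs at their observed values, output = 4*subsidy - 6. Solving for -6 gives subsidy = 0, within [-2, 7].
Intervening on policy_rate: output = -policy_rate + 3. Reaching -6 requires policy_rate = 9, outside [-2, 7].

set subsidy = 0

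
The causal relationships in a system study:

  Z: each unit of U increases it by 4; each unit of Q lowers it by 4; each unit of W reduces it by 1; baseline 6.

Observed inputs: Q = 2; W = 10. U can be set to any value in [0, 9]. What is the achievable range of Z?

Substituting into the Z equation gives Z = 4*U - 12.
Linear in U, so extremes are at the endpoints: U = 0 gives Z = -12; U = 9 gives Z = 24.

-12 to 24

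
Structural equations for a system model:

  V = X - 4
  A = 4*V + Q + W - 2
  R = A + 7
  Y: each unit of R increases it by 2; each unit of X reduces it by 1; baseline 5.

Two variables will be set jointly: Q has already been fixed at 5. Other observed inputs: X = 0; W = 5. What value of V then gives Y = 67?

V = 4

With Q held at 5:
Intervening on V fixes its value directly, overriding its dependence on X.
Substituting into the A equation gives A = 4*V + 8.
Substituting into the R equation gives R = 4*V + 15.
Y becomes 8*V + 35.
Solve 8*V + 35 = 67: V = (67 - 35) / 8 = 4.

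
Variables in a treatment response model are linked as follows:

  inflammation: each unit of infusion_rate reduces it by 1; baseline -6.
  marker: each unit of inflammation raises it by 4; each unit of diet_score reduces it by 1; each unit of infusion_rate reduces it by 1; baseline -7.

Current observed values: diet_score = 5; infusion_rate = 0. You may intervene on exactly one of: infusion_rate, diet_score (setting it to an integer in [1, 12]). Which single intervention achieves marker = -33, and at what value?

Intervening on infusion_rate: marker = -5*infusion_rate - 36. Reaching -33 requires infusion_rate = -3/5, not an integer.
Intervening on diet_score: with other inputs at their observed values, marker = -diet_score - 31. Solving for -33 gives diet_score = 2, within [1, 12].

set diet_score = 2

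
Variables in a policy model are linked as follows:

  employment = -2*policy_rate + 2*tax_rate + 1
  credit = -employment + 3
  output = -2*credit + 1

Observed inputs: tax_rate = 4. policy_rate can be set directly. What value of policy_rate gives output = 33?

Substituting into the employment equation gives employment = -2*policy_rate + 9.
Substituting into the credit equation gives credit = 2*policy_rate - 6.
This gives output = -4*policy_rate + 13.
Solve -4*policy_rate + 13 = 33: policy_rate = (33 - 13) / -4 = -5.

policy_rate = -5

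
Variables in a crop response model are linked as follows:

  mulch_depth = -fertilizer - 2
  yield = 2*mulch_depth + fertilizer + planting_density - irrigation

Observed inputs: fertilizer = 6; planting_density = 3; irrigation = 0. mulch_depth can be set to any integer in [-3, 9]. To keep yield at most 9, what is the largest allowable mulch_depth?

Intervening on mulch_depth fixes its value directly, overriding its dependence on fertilizer.
Substituting into the yield equation gives yield = 2*mulch_depth + 9.
Require 2*mulch_depth + 9 ≤ 9, so mulch_depth ≤ 0.
The largest integer in [-3, 9] satisfying this is 0.

mulch_depth = 0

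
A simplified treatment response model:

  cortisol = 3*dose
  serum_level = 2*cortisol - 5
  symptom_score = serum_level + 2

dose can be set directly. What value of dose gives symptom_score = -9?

Substituting into the serum_level equation gives serum_level = 6*dose - 5.
Substituting into the symptom_score equation gives symptom_score = 6*dose - 3.
Solve 6*dose - 3 = -9: dose = (-9 + 3) / 6 = -1.

dose = -1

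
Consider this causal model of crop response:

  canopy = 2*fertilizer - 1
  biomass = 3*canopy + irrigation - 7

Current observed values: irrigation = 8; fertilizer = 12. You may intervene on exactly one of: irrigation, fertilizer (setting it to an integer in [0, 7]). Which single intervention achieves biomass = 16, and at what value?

Intervening on irrigation: biomass = irrigation + 62. Reaching 16 requires irrigation = -46, outside [0, 7].
Intervening on fertilizer: with other inputs at their observed values, biomass = 6*fertilizer - 2. Solving for 16 gives fertilizer = 3, within [0, 7].

set fertilizer = 3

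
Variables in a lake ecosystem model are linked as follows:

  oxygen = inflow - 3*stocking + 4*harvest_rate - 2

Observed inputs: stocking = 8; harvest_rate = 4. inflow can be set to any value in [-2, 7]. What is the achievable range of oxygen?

Substituting into the oxygen equation gives oxygen = inflow - 10.
Linear in inflow, so extremes are at the endpoints: inflow = -2 gives oxygen = -12; inflow = 7 gives oxygen = -3.

-12 to -3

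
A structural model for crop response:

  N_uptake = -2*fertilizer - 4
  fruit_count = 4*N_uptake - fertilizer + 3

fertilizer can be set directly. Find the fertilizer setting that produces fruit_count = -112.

fertilizer = 11

Substituting into the fruit_count equation gives fruit_count = -9*fertilizer - 13.
Solve -9*fertilizer - 13 = -112: fertilizer = (-112 + 13) / -9 = 11.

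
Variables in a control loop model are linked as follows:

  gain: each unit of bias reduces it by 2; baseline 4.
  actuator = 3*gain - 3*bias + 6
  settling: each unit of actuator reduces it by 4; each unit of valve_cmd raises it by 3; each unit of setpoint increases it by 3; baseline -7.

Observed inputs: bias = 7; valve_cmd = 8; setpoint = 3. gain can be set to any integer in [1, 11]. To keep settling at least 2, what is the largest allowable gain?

Intervening on gain fixes its value directly, overriding its dependence on bias.
Substituting into the actuator equation gives actuator = 3*gain - 15.
Substituting into the settling equation gives settling = -12*gain + 86.
Require -12*gain + 86 ≥ 2, so gain ≤ 7.
The largest integer in [1, 11] satisfying this is 7.

gain = 7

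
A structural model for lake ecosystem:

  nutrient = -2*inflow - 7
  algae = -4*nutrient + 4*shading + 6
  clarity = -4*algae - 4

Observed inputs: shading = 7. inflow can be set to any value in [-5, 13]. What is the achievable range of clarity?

-668 to -92

Substituting into the algae equation gives algae = 8*inflow + 62.
clarity becomes -32*inflow - 252.
Linear in inflow, so extremes are at the endpoints: inflow = -5 gives clarity = -92; inflow = 13 gives clarity = -668.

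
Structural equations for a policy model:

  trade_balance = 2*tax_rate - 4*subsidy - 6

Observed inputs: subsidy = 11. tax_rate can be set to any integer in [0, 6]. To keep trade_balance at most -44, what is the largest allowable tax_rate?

tax_rate = 3

Substituting into the trade_balance equation gives trade_balance = 2*tax_rate - 50.
Require 2*tax_rate - 50 ≤ -44, so tax_rate ≤ 3.
The largest integer in [0, 6] satisfying this is 3.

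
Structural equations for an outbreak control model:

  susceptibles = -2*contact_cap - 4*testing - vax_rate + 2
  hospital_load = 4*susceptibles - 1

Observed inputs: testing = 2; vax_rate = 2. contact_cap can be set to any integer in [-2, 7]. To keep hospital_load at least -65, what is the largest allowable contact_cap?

Substituting into the susceptibles equation gives susceptibles = -2*contact_cap - 8.
So hospital_load = -8*contact_cap - 33.
Require -8*contact_cap - 33 ≥ -65, so contact_cap ≤ 4.
The largest integer in [-2, 7] satisfying this is 4.

contact_cap = 4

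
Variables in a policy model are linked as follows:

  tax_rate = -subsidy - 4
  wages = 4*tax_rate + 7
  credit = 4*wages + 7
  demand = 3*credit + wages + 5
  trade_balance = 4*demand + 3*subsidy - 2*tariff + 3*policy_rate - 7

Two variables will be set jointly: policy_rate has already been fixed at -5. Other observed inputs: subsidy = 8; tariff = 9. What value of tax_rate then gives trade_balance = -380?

tax_rate = -4

With policy_rate held at -5:
Intervening on tax_rate fixes its value directly, overriding its dependence on subsidy.
Substituting into the credit equation gives credit = 16*tax_rate + 35.
So demand = 52*tax_rate + 117.
Substituting into the trade_balance equation gives trade_balance = 208*tax_rate + 452.
Solve 208*tax_rate + 452 = -380: tax_rate = (-380 - 452) / 208 = -4.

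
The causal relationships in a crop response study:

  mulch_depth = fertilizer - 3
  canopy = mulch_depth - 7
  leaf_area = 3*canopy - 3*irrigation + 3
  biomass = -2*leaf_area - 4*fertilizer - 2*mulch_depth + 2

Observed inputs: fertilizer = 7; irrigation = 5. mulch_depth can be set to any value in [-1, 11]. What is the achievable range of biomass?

Intervening on mulch_depth fixes its value directly, overriding its dependence on fertilizer.
Substituting into the leaf_area equation gives leaf_area = 3*mulch_depth - 33.
Substituting into the biomass equation gives biomass = -8*mulch_depth + 40.
Linear in mulch_depth, so extremes are at the endpoints: mulch_depth = -1 gives biomass = 48; mulch_depth = 11 gives biomass = -48.

-48 to 48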